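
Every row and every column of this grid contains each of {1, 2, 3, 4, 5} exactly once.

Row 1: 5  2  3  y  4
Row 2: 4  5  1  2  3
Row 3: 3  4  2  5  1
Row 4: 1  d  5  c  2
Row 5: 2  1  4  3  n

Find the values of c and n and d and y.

At (row 5, col 5): row 5 already has {1, 2, 3, 4}, so the value is 5.
For row 4, column 2: column 2 already has {1, 2, 4, 5}; that leaves 3.
Cell (4,4): row 4 already has {1, 2, 3, 5} → 4.
For row 1, column 4: row 1 already has {2, 3, 4, 5}; that leaves 1.

c = 4, n = 5, d = 3, y = 1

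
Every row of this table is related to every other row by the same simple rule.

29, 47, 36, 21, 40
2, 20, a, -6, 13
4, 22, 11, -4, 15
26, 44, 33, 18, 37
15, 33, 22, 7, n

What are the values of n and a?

The difference between any two rows is the same in every column — this is an addition table with the headers hidden.
Row 5 minus row 1 is 15 − 29 = -14, so its entry in column 5 is 40 + (-14) = 26.
Row 2 minus row 1 is 2 − 29 = -27, so its entry in column 3 is 36 + (-27) = 9.

n = 26, a = 9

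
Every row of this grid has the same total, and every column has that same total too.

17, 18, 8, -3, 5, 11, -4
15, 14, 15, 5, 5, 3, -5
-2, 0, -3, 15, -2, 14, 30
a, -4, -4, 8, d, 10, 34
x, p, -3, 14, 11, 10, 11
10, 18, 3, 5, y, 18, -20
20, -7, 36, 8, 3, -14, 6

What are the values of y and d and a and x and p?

Rows 1 and 2 both sum to 52, so that's the common total.
The known cells in row 6 total 34, leaving 52 − 34 = 18 for the blank.
The known cells in column 5 total 40, leaving 52 − 40 = 12 for the blank.
The known cells in row 4 total 56, leaving 52 − 56 = -4 for the blank.
The known cells in column 1 total 56, leaving 52 − 56 = -4 for the blank.
The known cells in row 5 total 39, leaving 52 − 39 = 13 for the blank.

y = 18, d = 12, a = -4, x = -4, p = 13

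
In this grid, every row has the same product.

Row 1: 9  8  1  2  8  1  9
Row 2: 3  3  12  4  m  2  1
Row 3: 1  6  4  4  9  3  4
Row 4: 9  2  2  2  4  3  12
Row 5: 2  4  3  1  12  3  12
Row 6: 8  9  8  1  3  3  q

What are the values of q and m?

q = 2, m = 12

Rows 1 and 5 each multiply to 10368, so every row has product 10368.
Row 6: 8×9×8×1×3×3 = 5184, so the missing entry is 10368 ÷ 5184 = 2.
Row 2: 3×3×12×4×2×1 = 864, so the missing entry is 10368 ÷ 864 = 12.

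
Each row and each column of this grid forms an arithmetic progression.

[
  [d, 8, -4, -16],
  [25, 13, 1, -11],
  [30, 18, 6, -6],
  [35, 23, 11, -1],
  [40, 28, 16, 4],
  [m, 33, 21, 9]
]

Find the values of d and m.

Along each row the entries change by -12 per step; down each column they change by 5.
Row 1: from 8 at column 2, stepping by -12 to column 1 gives 20.
Row 6: from 33 at column 2, stepping by -12 to column 1 gives 45.

d = 20, m = 45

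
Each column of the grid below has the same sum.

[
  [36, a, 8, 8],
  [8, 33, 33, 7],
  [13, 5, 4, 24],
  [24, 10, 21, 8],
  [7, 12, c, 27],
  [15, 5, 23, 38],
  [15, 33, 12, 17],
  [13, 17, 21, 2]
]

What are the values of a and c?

a = 16, c = 9

The complete columns each total 131.
Column 2 is missing 131 − 115 = 16 (since 33 + 5 + 10 + 12 + 5 + 33 + 17 = 115).
Column 3 is missing 131 − 122 = 9 (since 8 + 33 + 4 + 21 + 23 + 12 + 21 = 122).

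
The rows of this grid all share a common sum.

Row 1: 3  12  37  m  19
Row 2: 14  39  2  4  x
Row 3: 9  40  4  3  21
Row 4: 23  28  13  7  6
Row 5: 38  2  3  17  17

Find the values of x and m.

x = 18, m = 6

The complete rows each total 77.
Row 2 is missing 77 − 59 = 18 (since 14 + 39 + 2 + 4 = 59).
Row 1 is missing 77 − 71 = 6 (since 3 + 12 + 37 + 19 = 71).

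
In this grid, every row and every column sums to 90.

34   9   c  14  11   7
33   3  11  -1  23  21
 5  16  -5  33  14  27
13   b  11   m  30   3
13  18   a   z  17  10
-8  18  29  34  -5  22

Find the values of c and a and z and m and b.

c = 15, a = 29, z = 3, m = 7, b = 26

Column 2: 9 + 3 + 16 + 18 + 18 = 64, so its missing entry is 90 − 64 = 26.
Row 1: 34 + 9 + 14 + 11 + 7 = 75, so its missing entry is 90 − 75 = 15.
Column 3: 15 + 11 − 5 + 11 + 29 = 61, so its missing entry is 90 − 61 = 29.
Row 5: 13 + 18 + 29 + 17 + 10 = 87, so its missing entry is 90 − 87 = 3.
Row 4: 13 + 26 + 11 + 30 + 3 = 83, so its missing entry is 90 − 83 = 7.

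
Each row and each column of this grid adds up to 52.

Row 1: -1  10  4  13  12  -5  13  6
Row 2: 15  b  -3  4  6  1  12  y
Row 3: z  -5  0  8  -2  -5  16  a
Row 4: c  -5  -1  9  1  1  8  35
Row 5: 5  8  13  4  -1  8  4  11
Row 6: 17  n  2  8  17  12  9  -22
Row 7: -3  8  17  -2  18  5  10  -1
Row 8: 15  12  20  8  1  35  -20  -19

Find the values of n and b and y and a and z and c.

n = 9, b = 15, y = 2, a = 40, z = 0, c = 4

Row 6: 17 + 2 + 8 + 17 + 12 + 9 − 22 = 43, so its missing entry is 52 − 43 = 9.
Column 2: 10 − 5 − 5 + 8 + 9 + 8 + 12 = 37, so its missing entry is 52 − 37 = 15.
Row 4: -5 − 1 + 9 + 1 + 1 + 8 + 35 = 48, so its missing entry is 52 − 48 = 4.
Column 1: -1 + 15 + 4 + 5 + 17 − 3 + 15 = 52, so its missing entry is 52 − 52 = 0.
Row 3: 0 − 5 + 0 + 8 − 2 − 5 + 16 = 12, so its missing entry is 52 − 12 = 40.
Row 2: 15 + 15 − 3 + 4 + 6 + 1 + 12 = 50, so its missing entry is 52 − 50 = 2.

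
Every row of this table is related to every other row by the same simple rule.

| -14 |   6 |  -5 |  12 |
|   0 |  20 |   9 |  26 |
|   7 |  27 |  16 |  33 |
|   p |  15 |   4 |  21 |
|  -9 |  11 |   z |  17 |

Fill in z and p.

The difference between any two rows is the same in every column — this is an addition table with the headers hidden.
Row 5 minus row 1 is 17 − 12 = 5, so its entry in column 3 is -5 + 5 = 0.
Row 4 minus row 1 is 21 − 12 = 9, so its entry in column 1 is -14 + 9 = -5.

z = 0, p = -5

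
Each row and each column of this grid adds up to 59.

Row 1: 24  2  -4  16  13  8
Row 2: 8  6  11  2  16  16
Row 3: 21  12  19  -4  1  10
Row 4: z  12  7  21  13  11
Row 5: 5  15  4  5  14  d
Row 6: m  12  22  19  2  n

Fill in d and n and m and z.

Row 5 has 5 + 15 + 4 + 5 + 14 = 43; the blank must be 59 − 43 = 16.
Column 6 has 8 + 16 + 10 + 11 + 16 = 61; the blank must be 59 − 61 = -2.
Row 6 has 12 + 22 + 19 + 2 − 2 = 53; the blank must be 59 − 53 = 6.
Row 4 has 12 + 7 + 21 + 13 + 11 = 64; the blank must be 59 − 64 = -5.

d = 16, n = -2, m = 6, z = -5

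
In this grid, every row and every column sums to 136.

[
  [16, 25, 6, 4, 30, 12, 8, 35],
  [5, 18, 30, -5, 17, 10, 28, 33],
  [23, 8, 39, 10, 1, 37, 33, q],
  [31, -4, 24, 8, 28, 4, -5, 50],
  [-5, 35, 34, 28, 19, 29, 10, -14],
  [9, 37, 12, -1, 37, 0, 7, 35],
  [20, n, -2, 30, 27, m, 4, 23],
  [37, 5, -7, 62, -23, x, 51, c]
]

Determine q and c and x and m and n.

Row 3: 23 + 8 + 39 + 10 + 1 + 37 + 33 = 151, so its missing entry is 136 − 151 = -15.
Column 8: 35 + 33 − 15 + 50 − 14 + 35 + 23 = 147, so its missing entry is 136 − 147 = -11.
Column 2: 25 + 18 + 8 − 4 + 35 + 37 + 5 = 124, so its missing entry is 136 − 124 = 12.
Row 7: 20 + 12 − 2 + 30 + 27 + 4 + 23 = 114, so its missing entry is 136 − 114 = 22.
Row 8: 37 + 5 − 7 + 62 − 23 + 51 − 11 = 114, so its missing entry is 136 − 114 = 22.

q = -15, c = -11, x = 22, m = 22, n = 12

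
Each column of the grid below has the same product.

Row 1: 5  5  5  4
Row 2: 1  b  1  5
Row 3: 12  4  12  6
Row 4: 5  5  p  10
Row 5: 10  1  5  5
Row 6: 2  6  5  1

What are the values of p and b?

Columns 1 and 4 each multiply to 6000, so every column has product 6000.
Column 3: 5×1×12×5×5 = 1500, so the missing entry is 6000 ÷ 1500 = 4.
Column 2: 5×4×5×1×6 = 600, so the missing entry is 6000 ÷ 600 = 10.

p = 4, b = 10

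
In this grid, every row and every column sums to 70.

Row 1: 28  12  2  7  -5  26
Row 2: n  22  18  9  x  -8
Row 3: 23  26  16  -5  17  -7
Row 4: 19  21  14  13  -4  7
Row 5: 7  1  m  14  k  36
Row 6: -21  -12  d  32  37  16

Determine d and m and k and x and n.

d = 18, m = 2, k = 10, x = 15, n = 14

Column 1 has 28 + 23 + 19 + 7 − 21 = 56; the blank must be 70 − 56 = 14.
Row 2 has 14 + 22 + 18 + 9 − 8 = 55; the blank must be 70 − 55 = 15.
Column 5 has -5 + 15 + 17 − 4 + 37 = 60; the blank must be 70 − 60 = 10.
Row 5 has 7 + 1 + 14 + 10 + 36 = 68; the blank must be 70 − 68 = 2.
Row 6 has -21 − 12 + 32 + 37 + 16 = 52; the blank must be 70 − 52 = 18.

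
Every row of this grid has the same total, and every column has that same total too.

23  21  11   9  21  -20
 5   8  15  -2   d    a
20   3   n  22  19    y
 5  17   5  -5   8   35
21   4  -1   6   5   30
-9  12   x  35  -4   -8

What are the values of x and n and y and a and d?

Rows 1 and 4 both sum to 65, so that's the common total.
The known cells in column 5 total 49, leaving 65 − 49 = 16 for the blank.
The known cells in row 2 total 42, leaving 65 − 42 = 23 for the blank.
The known cells in column 6 total 60, leaving 65 − 60 = 5 for the blank.
The known cells in row 3 total 69, leaving 65 − 69 = -4 for the blank.
The known cells in row 6 total 26, leaving 65 − 26 = 39 for the blank.

x = 39, n = -4, y = 5, a = 23, d = 16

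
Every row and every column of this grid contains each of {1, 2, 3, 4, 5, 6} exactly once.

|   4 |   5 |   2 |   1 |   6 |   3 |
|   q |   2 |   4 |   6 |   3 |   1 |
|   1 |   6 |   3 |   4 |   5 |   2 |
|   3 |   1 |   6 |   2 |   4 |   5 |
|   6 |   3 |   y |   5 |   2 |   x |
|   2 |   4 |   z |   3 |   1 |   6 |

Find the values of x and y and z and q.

Cell (2,1): row 2 already has {1, 2, 3, 4, 6} → 5.
For row 5, column 6: column 6 already has {1, 2, 3, 5, 6}; that leaves 4.
For row 5, column 3: row 5 already has {2, 3, 4, 5, 6}; that leaves 1.
At (row 6, col 3): row 6 already has {1, 2, 3, 4, 6}, so the value is 5.

x = 4, y = 1, z = 5, q = 5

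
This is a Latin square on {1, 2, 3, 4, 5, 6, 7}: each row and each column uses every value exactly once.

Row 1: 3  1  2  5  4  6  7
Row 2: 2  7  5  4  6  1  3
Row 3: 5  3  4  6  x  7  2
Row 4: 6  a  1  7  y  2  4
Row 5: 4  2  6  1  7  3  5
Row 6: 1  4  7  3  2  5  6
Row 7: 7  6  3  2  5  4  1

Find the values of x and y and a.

For row 4, column 2: column 2 already has {1, 2, 3, 4, 6, 7}; that leaves 5.
For row 3, column 5: row 3 already has {2, 3, 4, 5, 6, 7}; that leaves 1.
At (row 4, col 5): row 4 already has {1, 2, 4, 5, 6, 7}, so the value is 3.

x = 1, y = 3, a = 5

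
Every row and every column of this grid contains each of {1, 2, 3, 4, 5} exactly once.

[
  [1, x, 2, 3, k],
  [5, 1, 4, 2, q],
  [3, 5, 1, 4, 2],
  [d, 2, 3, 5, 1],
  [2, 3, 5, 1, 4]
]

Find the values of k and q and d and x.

Cell (1,2): column 2 already has {1, 2, 3, 5} → 4.
Cell (1,5): row 1 already has {1, 2, 3, 4} → 5.
Cell (2,5): row 2 already has {1, 2, 4, 5} → 3.
At (row 4, col 1): row 4 already has {1, 2, 3, 5}, so the value is 4.

k = 5, q = 3, d = 4, x = 4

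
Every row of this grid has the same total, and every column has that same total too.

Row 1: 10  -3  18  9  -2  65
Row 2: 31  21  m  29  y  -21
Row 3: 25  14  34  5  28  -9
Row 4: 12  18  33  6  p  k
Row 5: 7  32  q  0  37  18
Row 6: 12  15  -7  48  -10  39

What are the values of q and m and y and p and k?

Rows 1 and 3 both sum to 97, so that's the common total.
Row 5 has 7 + 32 + 0 + 37 + 18 = 94; the blank must be 97 − 94 = 3.
Column 3 has 18 + 34 + 33 + 3 − 7 = 81; the blank must be 97 − 81 = 16.
Row 2 has 31 + 21 + 16 + 29 − 21 = 76; the blank must be 97 − 76 = 21.
Column 5 has -2 + 21 + 28 + 37 − 10 = 74; the blank must be 97 − 74 = 23.
Row 4 has 12 + 18 + 33 + 6 + 23 = 92; the blank must be 97 − 92 = 5.

q = 3, m = 16, y = 21, p = 23, k = 5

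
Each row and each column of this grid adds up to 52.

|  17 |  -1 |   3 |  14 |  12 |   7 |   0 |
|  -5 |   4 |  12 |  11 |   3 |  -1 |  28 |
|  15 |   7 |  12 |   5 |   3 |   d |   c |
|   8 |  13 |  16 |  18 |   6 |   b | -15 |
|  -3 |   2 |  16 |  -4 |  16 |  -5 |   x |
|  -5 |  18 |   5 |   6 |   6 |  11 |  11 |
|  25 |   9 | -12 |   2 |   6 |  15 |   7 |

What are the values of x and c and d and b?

x = 30, c = -9, d = 19, b = 6

Row 5: -3 + 2 + 16 − 4 + 16 − 5 = 22, so its missing entry is 52 − 22 = 30.
Column 7: 0 + 28 − 15 + 30 + 11 + 7 = 61, so its missing entry is 52 − 61 = -9.
Row 3: 15 + 7 + 12 + 5 + 3 − 9 = 33, so its missing entry is 52 − 33 = 19.
Row 4: 8 + 13 + 16 + 18 + 6 − 15 = 46, so its missing entry is 52 − 46 = 6.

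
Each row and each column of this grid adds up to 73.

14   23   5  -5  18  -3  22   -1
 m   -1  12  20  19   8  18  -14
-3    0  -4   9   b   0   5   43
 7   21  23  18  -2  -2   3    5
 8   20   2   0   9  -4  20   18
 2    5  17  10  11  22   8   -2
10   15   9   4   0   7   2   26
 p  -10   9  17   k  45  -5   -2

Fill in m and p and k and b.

Row 2 has -1 + 12 + 20 + 19 + 8 + 18 − 14 = 62; the blank must be 73 − 62 = 11.
Row 3 has -3 + 0 − 4 + 9 + 0 + 5 + 43 = 50; the blank must be 73 − 50 = 23.
Column 5 has 18 + 19 + 23 − 2 + 9 + 11 + 0 = 78; the blank must be 73 − 78 = -5.
Row 8 has -10 + 9 + 17 − 5 + 45 − 5 − 2 = 49; the blank must be 73 − 49 = 24.

m = 11, p = 24, k = -5, b = 23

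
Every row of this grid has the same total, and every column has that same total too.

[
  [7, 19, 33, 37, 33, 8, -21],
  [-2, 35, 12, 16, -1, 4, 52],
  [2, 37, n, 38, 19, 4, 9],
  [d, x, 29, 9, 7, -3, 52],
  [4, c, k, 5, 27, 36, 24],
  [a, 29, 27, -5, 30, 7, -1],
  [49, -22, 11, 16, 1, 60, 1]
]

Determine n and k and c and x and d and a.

n = 7, k = -3, c = 23, x = -5, d = 27, a = 29

Rows 1 and 2 both sum to 116, so that's the common total.
The known cells in row 6 total 87, leaving 116 − 87 = 29 for the blank.
The known cells in column 1 total 89, leaving 116 − 89 = 27 for the blank.
The known cells in row 4 total 121, leaving 116 − 121 = -5 for the blank.
The known cells in row 3 total 109, leaving 116 − 109 = 7 for the blank.
The known cells in column 3 total 119, leaving 116 − 119 = -3 for the blank.
The known cells in row 5 total 93, leaving 116 − 93 = 23 for the blank.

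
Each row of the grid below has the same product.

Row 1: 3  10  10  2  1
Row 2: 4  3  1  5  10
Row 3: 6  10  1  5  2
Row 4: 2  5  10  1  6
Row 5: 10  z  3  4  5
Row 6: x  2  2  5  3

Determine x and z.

Rows 2 and 3 each multiply to 600, so every row has product 600.
Row 6: 2×2×5×3 = 60, so the missing entry is 600 ÷ 60 = 10.
Row 5: 10×3×4×5 = 600, so the missing entry is 600 ÷ 600 = 1.

x = 10, z = 1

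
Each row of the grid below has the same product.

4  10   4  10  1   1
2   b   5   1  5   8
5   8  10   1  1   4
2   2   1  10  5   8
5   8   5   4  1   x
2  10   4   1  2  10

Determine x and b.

Rows 1 and 3 each multiply to 1600, so every row has product 1600.
Row 5: 5×8×5×4×1 = 800, so the missing entry is 1600 ÷ 800 = 2.
Row 2: 2×5×1×5×8 = 400, so the missing entry is 1600 ÷ 400 = 4.

x = 2, b = 4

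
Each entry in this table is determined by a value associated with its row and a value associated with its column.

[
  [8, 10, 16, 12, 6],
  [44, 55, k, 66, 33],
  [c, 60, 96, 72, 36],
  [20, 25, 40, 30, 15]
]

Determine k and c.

k = 88, c = 48

Each row is a constant multiple of every other row — this is a multiplication table with the headers hidden.
Row 2 is 33/6 = 11/2 times row 1, so its entry in column 3 is 16 × 11/2 = 88.
Row 3 is 36/6 = 6/1 times row 1, so its entry in column 1 is 8 × 6/1 = 48.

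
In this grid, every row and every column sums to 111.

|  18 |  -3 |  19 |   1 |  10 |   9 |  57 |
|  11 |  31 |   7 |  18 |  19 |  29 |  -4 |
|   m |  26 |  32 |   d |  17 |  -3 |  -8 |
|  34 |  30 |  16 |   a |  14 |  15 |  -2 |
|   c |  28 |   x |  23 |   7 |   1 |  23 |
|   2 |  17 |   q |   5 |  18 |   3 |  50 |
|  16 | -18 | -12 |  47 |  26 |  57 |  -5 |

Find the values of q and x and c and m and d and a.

The known cells in row 4 total 107, leaving 111 − 107 = 4 for the blank.
The known cells in column 4 total 98, leaving 111 − 98 = 13 for the blank.
The known cells in row 3 total 77, leaving 111 − 77 = 34 for the blank.
The known cells in column 1 total 115, leaving 111 − 115 = -4 for the blank.
The known cells in row 5 total 78, leaving 111 − 78 = 33 for the blank.
The known cells in row 6 total 95, leaving 111 − 95 = 16 for the blank.

q = 16, x = 33, c = -4, m = 34, d = 13, a = 4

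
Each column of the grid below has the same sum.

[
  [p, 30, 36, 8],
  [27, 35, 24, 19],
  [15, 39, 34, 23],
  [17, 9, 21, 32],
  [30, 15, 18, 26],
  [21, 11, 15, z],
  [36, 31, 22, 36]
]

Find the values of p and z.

p = 24, z = 26

Column 2 sums to 170 and so does column 3; that's the common total.
In column 1 the known cells total 146, leaving 170 − 146 = 24.
In column 4 the known cells total 144, leaving 170 − 144 = 26.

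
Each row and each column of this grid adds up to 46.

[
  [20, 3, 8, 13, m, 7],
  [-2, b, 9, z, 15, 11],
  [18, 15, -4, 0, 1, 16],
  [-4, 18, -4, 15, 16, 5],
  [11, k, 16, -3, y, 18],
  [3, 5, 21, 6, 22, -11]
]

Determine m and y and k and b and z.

m = -5, y = -3, k = 7, b = -2, z = 15

Row 1: 20 + 3 + 8 + 13 + 7 = 51, so its missing entry is 46 − 51 = -5.
Column 5: -5 + 15 + 1 + 16 + 22 = 49, so its missing entry is 46 − 49 = -3.
Row 5: 11 + 16 − 3 − 3 + 18 = 39, so its missing entry is 46 − 39 = 7.
Column 2: 3 + 15 + 18 + 7 + 5 = 48, so its missing entry is 46 − 48 = -2.
Row 2: -2 − 2 + 9 + 15 + 11 = 31, so its missing entry is 46 − 31 = 15.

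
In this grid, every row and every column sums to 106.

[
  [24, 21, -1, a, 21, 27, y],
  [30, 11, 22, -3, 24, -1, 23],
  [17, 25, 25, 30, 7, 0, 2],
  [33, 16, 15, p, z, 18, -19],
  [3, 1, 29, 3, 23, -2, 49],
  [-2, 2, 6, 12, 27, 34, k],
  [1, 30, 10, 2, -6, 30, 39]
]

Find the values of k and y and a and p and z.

Column 5 has 21 + 24 + 7 + 23 + 27 − 6 = 96; the blank must be 106 − 96 = 10.
Row 4 has 33 + 16 + 15 + 10 + 18 − 19 = 73; the blank must be 106 − 73 = 33.
Column 4 has -3 + 30 + 33 + 3 + 12 + 2 = 77; the blank must be 106 − 77 = 29.
Row 1 has 24 + 21 − 1 + 29 + 21 + 27 = 121; the blank must be 106 − 121 = -15.
Row 6 has -2 + 2 + 6 + 12 + 27 + 34 = 79; the blank must be 106 − 79 = 27.

k = 27, y = -15, a = 29, p = 33, z = 10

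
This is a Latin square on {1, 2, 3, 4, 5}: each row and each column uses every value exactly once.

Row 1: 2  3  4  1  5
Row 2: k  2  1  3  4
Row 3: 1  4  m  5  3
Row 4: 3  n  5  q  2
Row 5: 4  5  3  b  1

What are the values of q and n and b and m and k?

q = 4, n = 1, b = 2, m = 2, k = 5

For row 5, column 4: row 5 already has {1, 3, 4, 5}; that leaves 2.
Cell (4,2): column 2 already has {2, 3, 4, 5} → 1.
Cell (4,4): row 4 already has {1, 2, 3, 5} → 4.
For row 3, column 3: row 3 already has {1, 3, 4, 5}; that leaves 2.
At (row 2, col 1): row 2 already has {1, 2, 3, 4}, so the value is 5.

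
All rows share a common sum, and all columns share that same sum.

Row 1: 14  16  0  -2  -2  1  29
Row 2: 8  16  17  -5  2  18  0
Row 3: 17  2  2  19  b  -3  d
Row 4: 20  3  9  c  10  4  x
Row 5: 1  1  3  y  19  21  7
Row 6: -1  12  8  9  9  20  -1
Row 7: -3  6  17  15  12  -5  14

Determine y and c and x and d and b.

y = 4, c = 16, x = -6, d = 13, b = 6

Rows 1 and 2 both sum to 56, so that's the common total.
The known cells in column 5 total 50, leaving 56 − 50 = 6 for the blank.
The known cells in row 5 total 52, leaving 56 − 52 = 4 for the blank.
The known cells in column 4 total 40, leaving 56 − 40 = 16 for the blank.
The known cells in row 3 total 43, leaving 56 − 43 = 13 for the blank.
The known cells in row 4 total 62, leaving 56 − 62 = -6 for the blank.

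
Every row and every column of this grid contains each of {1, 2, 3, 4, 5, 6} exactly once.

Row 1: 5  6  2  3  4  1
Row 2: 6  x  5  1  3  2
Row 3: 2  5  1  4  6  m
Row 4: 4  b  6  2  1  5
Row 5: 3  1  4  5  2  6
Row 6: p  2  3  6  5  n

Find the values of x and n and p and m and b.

x = 4, n = 4, p = 1, m = 3, b = 3

At (row 4, col 2): row 4 already has {1, 2, 4, 5, 6}, so the value is 3.
Cell (2,2): row 2 already has {1, 2, 3, 5, 6} → 4.
At (row 6, col 1): column 1 already has {2, 3, 4, 5, 6}, so the value is 1.
Cell (6,6): row 6 already has {1, 2, 3, 5, 6} → 4.
At (row 3, col 6): row 3 already has {1, 2, 4, 5, 6}, so the value is 3.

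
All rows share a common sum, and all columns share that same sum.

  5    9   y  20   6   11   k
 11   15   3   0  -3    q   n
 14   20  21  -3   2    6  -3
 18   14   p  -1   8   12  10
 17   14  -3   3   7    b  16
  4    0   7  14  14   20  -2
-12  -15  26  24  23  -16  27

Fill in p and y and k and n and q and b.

Rows 3 and 6 both sum to 57, so that's the common total.
Row 5 has 17 + 14 − 3 + 3 + 7 + 16 = 54; the blank must be 57 − 54 = 3.
Column 6 has 11 + 6 + 12 + 3 + 20 − 16 = 36; the blank must be 57 − 36 = 21.
Row 2 has 11 + 15 + 3 + 0 − 3 + 21 = 47; the blank must be 57 − 47 = 10.
Column 7 has 10 − 3 + 10 + 16 − 2 + 27 = 58; the blank must be 57 − 58 = -1.
Row 1 has 5 + 9 + 20 + 6 + 11 − 1 = 50; the blank must be 57 − 50 = 7.
Row 4 has 18 + 14 − 1 + 8 + 12 + 10 = 61; the blank must be 57 − 61 = -4.

p = -4, y = 7, k = -1, n = 10, q = 21, b = 3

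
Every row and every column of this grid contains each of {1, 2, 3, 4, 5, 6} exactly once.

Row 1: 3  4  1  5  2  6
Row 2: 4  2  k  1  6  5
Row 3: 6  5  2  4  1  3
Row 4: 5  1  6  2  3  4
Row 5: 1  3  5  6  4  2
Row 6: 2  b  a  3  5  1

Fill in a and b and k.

Cell (2,3): row 2 already has {1, 2, 4, 5, 6} → 3.
For row 6, column 2: column 2 already has {1, 2, 3, 4, 5}; that leaves 6.
Cell (6,3): row 6 already has {1, 2, 3, 5, 6} → 4.

a = 4, b = 6, k = 3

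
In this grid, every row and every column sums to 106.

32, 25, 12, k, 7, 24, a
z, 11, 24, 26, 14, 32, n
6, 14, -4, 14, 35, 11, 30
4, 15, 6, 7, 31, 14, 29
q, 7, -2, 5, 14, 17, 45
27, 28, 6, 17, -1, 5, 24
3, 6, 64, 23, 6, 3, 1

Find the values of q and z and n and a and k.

q = 20, z = 14, n = -15, a = -8, k = 14

The known cells in row 5 total 86, leaving 106 − 86 = 20 for the blank.
The known cells in column 4 total 92, leaving 106 − 92 = 14 for the blank.
The known cells in row 1 total 114, leaving 106 − 114 = -8 for the blank.
The known cells in column 1 total 92, leaving 106 − 92 = 14 for the blank.
The known cells in row 2 total 121, leaving 106 − 121 = -15 for the blank.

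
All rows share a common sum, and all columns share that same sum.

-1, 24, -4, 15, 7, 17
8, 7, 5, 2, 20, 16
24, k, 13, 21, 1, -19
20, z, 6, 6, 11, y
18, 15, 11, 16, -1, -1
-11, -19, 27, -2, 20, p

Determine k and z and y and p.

k = 18, z = 13, y = 2, p = 43

Rows 1 and 2 both sum to 58, so that's the common total.
Row 6 has -11 − 19 + 27 − 2 + 20 = 15; the blank must be 58 − 15 = 43.
Row 3 has 24 + 13 + 21 + 1 − 19 = 40; the blank must be 58 − 40 = 18.
Column 2 has 24 + 7 + 18 + 15 − 19 = 45; the blank must be 58 − 45 = 13.
Row 4 has 20 + 13 + 6 + 6 + 11 = 56; the blank must be 58 − 56 = 2.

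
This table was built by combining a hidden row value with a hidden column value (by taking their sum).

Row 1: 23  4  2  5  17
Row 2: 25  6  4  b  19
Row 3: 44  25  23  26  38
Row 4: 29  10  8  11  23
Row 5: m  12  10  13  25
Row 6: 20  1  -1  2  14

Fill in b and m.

b = 7, m = 31

The difference between any two rows is the same in every column — this is an addition table with the headers hidden.
Row 2 minus row 1 is 4 − 2 = 2, so its entry in column 4 is 5 + 2 = 7.
Row 5 minus row 1 is 10 − 2 = 8, so its entry in column 1 is 23 + 8 = 31.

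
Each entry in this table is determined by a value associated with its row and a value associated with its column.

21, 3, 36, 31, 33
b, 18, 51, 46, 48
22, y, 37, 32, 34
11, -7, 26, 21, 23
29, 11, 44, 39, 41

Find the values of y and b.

y = 4, b = 36

The difference between any two rows is the same in every column — this is an addition table with the headers hidden.
Row 3 minus row 1 is 37 − 36 = 1, so its entry in column 2 is 3 + 1 = 4.
Row 2 minus row 1 is 51 − 36 = 15, so its entry in column 1 is 21 + 15 = 36.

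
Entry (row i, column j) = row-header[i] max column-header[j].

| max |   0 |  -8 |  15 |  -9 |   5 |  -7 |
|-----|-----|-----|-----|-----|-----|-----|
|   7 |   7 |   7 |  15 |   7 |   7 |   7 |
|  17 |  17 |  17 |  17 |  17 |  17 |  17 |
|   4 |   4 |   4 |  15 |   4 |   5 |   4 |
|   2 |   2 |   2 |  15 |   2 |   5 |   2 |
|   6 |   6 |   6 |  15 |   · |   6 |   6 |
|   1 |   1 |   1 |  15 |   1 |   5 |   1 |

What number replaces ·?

max(6, -9) = 6.

6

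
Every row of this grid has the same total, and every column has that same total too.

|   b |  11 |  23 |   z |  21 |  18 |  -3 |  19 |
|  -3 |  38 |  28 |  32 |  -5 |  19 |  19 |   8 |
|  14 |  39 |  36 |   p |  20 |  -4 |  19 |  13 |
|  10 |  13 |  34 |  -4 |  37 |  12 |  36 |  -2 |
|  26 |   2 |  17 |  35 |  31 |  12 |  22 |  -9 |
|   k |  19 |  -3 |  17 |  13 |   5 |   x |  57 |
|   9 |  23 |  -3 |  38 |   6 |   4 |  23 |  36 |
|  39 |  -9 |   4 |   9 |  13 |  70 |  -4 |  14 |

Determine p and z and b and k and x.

p = -1, z = 10, b = 37, k = 4, x = 24

Rows 2 and 4 both sum to 136, so that's the common total.
The known cells in row 3 total 137, leaving 136 − 137 = -1 for the blank.
The known cells in column 4 total 126, leaving 136 − 126 = 10 for the blank.
The known cells in row 1 total 99, leaving 136 − 99 = 37 for the blank.
The known cells in column 1 total 132, leaving 136 − 132 = 4 for the blank.
The known cells in row 6 total 112, leaving 136 − 112 = 24 for the blank.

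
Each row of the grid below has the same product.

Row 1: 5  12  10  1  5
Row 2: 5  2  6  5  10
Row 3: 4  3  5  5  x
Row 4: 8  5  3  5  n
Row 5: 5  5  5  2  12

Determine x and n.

Rows 1 and 2 each multiply to 3000, so every row has product 3000.
Row 3: 4×3×5×5 = 300, so the missing entry is 3000 ÷ 300 = 10.
Row 4: 8×5×3×5 = 600, so the missing entry is 3000 ÷ 600 = 5.

x = 10, n = 5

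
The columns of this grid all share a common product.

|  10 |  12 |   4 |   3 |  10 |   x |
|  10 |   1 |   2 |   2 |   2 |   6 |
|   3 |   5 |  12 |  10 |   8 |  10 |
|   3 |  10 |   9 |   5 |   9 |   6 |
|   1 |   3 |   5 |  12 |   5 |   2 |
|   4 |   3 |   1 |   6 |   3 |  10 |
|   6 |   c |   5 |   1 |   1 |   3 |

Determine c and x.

c = 4, x = 1

Columns 3 and 5 each multiply to 21600, so every column has product 21600.
Column 2: 12×1×5×10×3×3 = 5400, so the missing entry is 21600 ÷ 5400 = 4.
Column 6: 6×10×6×2×10×3 = 21600, so the missing entry is 21600 ÷ 21600 = 1.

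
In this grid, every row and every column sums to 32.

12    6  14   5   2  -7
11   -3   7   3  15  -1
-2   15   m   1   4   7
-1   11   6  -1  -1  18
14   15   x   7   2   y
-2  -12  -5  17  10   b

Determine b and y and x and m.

b = 24, y = -9, x = 3, m = 7

Row 6 has -2 − 12 − 5 + 17 + 10 = 8; the blank must be 32 − 8 = 24.
Column 6 has -7 − 1 + 7 + 18 + 24 = 41; the blank must be 32 − 41 = -9.
Row 5 has 14 + 15 + 7 + 2 − 9 = 29; the blank must be 32 − 29 = 3.
Row 3 has -2 + 15 + 1 + 4 + 7 = 25; the blank must be 32 − 25 = 7.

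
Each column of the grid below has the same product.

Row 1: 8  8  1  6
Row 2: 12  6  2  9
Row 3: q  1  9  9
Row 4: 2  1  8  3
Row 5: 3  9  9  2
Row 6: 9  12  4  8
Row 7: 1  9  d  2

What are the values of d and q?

Columns 2 and 4 each multiply to 46656, so every column has product 46656.
Column 3: 1×2×9×8×9×4 = 5184, so the missing entry is 46656 ÷ 5184 = 9.
Column 1: 8×12×2×3×9×1 = 5184, so the missing entry is 46656 ÷ 5184 = 9.

d = 9, q = 9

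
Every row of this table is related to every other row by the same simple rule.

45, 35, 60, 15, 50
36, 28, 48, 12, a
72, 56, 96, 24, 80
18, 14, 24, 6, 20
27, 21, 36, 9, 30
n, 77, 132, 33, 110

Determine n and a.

n = 99, a = 40

Each row is a constant multiple of every other row — this is a multiplication table with the headers hidden.
Row 6 is 33/15 = 11/5 times row 1, so its entry in column 1 is 45 × 11/5 = 99.
Row 2 is 12/15 = 4/5 times row 1, so its entry in column 5 is 50 × 4/5 = 40.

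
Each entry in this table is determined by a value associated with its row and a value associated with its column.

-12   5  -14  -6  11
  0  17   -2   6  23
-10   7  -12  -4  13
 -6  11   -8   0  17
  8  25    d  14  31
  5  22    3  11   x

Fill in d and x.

The difference between any two rows is the same in every column — this is an addition table with the headers hidden.
Row 5 minus row 1 is 8 − (-12) = 20, so its entry in column 3 is -14 + 20 = 6.
Row 6 minus row 1 is 5 − (-12) = 17, so its entry in column 5 is 11 + 17 = 28.

d = 6, x = 28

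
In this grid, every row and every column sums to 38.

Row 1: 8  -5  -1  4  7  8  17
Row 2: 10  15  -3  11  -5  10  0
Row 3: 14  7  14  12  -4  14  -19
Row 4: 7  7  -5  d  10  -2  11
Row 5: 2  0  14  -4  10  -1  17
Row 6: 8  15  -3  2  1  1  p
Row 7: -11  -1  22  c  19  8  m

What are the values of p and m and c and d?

Row 4: 7 + 7 − 5 + 10 − 2 + 11 = 28, so its missing entry is 38 − 28 = 10.
Column 4: 4 + 11 + 12 + 10 − 4 + 2 = 35, so its missing entry is 38 − 35 = 3.
Row 7: -11 − 1 + 22 + 3 + 19 + 8 = 40, so its missing entry is 38 − 40 = -2.
Row 6: 8 + 15 − 3 + 2 + 1 + 1 = 24, so its missing entry is 38 − 24 = 14.

p = 14, m = -2, c = 3, d = 10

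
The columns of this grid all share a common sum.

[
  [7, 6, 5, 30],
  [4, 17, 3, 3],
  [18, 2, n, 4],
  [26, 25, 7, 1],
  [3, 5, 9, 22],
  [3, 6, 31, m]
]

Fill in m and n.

Columns 1 and 2 both add up to 61, so every column sums to 61.
Column 4: 30 + 3 + 4 + 1 + 22 = 60, so the missing entry is 61 − 60 = 1.
Column 3: 5 + 3 + 7 + 9 + 31 = 55, so the missing entry is 61 − 55 = 6.

m = 1, n = 6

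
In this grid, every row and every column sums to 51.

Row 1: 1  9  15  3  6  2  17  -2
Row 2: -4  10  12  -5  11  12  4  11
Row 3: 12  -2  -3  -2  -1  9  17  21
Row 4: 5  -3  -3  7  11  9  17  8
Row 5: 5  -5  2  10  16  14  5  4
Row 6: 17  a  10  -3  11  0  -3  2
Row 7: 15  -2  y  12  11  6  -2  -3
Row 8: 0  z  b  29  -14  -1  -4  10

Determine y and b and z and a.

Row 7: 15 − 2 + 12 + 11 + 6 − 2 − 3 = 37, so its missing entry is 51 − 37 = 14.
Row 6: 17 + 10 − 3 + 11 + 0 − 3 + 2 = 34, so its missing entry is 51 − 34 = 17.
Column 2: 9 + 10 − 2 − 3 − 5 + 17 − 2 = 24, so its missing entry is 51 − 24 = 27.
Row 8: 0 + 27 + 29 − 14 − 1 − 4 + 10 = 47, so its missing entry is 51 − 47 = 4.

y = 14, b = 4, z = 27, a = 17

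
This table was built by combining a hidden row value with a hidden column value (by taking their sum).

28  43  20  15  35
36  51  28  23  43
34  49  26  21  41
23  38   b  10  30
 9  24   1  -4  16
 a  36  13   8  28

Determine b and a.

b = 15, a = 21

The difference between any two rows is the same in every column — this is an addition table with the headers hidden.
Row 4 minus row 1 is 38 − 43 = -5, so its entry in column 3 is 20 + (-5) = 15.
Row 6 minus row 1 is 36 − 43 = -7, so its entry in column 1 is 28 + (-7) = 21.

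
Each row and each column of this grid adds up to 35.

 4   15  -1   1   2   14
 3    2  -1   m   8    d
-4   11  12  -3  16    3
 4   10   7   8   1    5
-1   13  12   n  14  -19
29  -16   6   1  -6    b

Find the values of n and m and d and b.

n = 16, m = 12, d = 11, b = 21

The known cells in row 6 total 14, leaving 35 − 14 = 21 for the blank.
The known cells in column 6 total 24, leaving 35 − 24 = 11 for the blank.
The known cells in row 2 total 23, leaving 35 − 23 = 12 for the blank.
The known cells in row 5 total 19, leaving 35 − 19 = 16 for the blank.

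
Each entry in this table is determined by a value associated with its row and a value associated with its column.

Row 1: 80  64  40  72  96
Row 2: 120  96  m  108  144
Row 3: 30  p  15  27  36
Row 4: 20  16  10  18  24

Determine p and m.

p = 24, m = 60

Each row is a constant multiple of every other row — this is a multiplication table with the headers hidden.
Row 3 is 30/80 = 3/8 times row 1, so its entry in column 2 is 64 × 3/8 = 24.
Row 2 is 120/80 = 3/2 times row 1, so its entry in column 3 is 40 × 3/2 = 60.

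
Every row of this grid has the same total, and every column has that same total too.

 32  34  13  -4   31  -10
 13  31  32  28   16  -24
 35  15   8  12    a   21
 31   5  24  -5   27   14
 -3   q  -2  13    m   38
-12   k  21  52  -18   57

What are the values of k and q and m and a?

k = -4, q = 15, m = 35, a = 5

Rows 1 and 2 both sum to 96, so that's the common total.
Row 3: 35 + 15 + 8 + 12 + 21 = 91, so its missing entry is 96 − 91 = 5.
Column 5: 31 + 16 + 5 + 27 − 18 = 61, so its missing entry is 96 − 61 = 35.
Row 5: -3 − 2 + 13 + 35 + 38 = 81, so its missing entry is 96 − 81 = 15.
Row 6: -12 + 21 + 52 − 18 + 57 = 100, so its missing entry is 96 − 100 = -4.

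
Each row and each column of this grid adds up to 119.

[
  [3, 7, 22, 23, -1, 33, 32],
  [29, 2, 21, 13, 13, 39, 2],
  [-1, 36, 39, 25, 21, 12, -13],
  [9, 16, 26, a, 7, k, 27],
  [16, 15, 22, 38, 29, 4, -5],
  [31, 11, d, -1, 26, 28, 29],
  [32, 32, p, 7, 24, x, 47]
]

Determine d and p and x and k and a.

d = -5, p = -6, x = -17, k = 20, a = 14

Column 4: 23 + 13 + 25 + 38 − 1 + 7 = 105, so its missing entry is 119 − 105 = 14.
Row 4: 9 + 16 + 26 + 14 + 7 + 27 = 99, so its missing entry is 119 − 99 = 20.
Column 6: 33 + 39 + 12 + 20 + 4 + 28 = 136, so its missing entry is 119 − 136 = -17.
Row 7: 32 + 32 + 7 + 24 − 17 + 47 = 125, so its missing entry is 119 − 125 = -6.
Row 6: 31 + 11 − 1 + 26 + 28 + 29 = 124, so its missing entry is 119 − 124 = -5.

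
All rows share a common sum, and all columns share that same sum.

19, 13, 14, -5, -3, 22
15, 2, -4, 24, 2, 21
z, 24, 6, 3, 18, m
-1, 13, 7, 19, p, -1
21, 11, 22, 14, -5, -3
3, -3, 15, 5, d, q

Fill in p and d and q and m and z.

Rows 1 and 2 both sum to 60, so that's the common total.
The known cells in row 4 total 37, leaving 60 − 37 = 23 for the blank.
The known cells in column 5 total 35, leaving 60 − 35 = 25 for the blank.
The known cells in row 6 total 45, leaving 60 − 45 = 15 for the blank.
The known cells in column 1 total 57, leaving 60 − 57 = 3 for the blank.
The known cells in row 3 total 54, leaving 60 − 54 = 6 for the blank.

p = 23, d = 25, q = 15, m = 6, z = 3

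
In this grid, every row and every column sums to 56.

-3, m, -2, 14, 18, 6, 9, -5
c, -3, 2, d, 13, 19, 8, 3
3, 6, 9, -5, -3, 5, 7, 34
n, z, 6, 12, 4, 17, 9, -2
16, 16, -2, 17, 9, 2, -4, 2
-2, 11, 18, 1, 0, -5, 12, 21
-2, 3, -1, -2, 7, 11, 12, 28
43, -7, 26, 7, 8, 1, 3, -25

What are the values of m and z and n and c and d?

m = 19, z = 11, n = -1, c = 2, d = 12

Row 1: -3 − 2 + 14 + 18 + 6 + 9 − 5 = 37, so its missing entry is 56 − 37 = 19.
Column 2: 19 − 3 + 6 + 16 + 11 + 3 − 7 = 45, so its missing entry is 56 − 45 = 11.
Row 4: 11 + 6 + 12 + 4 + 17 + 9 − 2 = 57, so its missing entry is 56 − 57 = -1.
Column 1: -3 + 3 − 1 + 16 − 2 − 2 + 43 = 54, so its missing entry is 56 − 54 = 2.
Row 2: 2 − 3 + 2 + 13 + 19 + 8 + 3 = 44, so its missing entry is 56 − 44 = 12.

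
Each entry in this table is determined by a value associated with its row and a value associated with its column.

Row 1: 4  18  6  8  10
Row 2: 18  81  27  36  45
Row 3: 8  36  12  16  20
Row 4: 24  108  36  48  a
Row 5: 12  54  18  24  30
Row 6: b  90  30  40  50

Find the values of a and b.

Each row is a constant multiple of every other row — this is a multiplication table with the headers hidden.
Row 4 is 48/8 = 6/1 times row 1, so its entry in column 5 is 10 × 6/1 = 60.
Row 6 is 40/8 = 5/1 times row 1, so its entry in column 1 is 4 × 5/1 = 20.

a = 60, b = 20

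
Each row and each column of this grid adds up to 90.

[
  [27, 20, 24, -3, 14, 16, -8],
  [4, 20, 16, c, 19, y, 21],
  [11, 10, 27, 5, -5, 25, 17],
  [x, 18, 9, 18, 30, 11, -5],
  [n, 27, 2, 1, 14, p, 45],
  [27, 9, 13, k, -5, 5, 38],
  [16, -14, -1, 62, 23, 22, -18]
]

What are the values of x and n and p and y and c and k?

Row 4 has 18 + 9 + 18 + 30 + 11 − 5 = 81; the blank must be 90 − 81 = 9.
Column 1 has 27 + 4 + 11 + 9 + 27 + 16 = 94; the blank must be 90 − 94 = -4.
Row 5 has -4 + 27 + 2 + 1 + 14 + 45 = 85; the blank must be 90 − 85 = 5.
Column 6 has 16 + 25 + 11 + 5 + 5 + 22 = 84; the blank must be 90 − 84 = 6.
Row 6 has 27 + 9 + 13 − 5 + 5 + 38 = 87; the blank must be 90 − 87 = 3.
Row 2 has 4 + 20 + 16 + 19 + 6 + 21 = 86; the blank must be 90 − 86 = 4.

x = 9, n = -4, p = 5, y = 6, c = 4, k = 3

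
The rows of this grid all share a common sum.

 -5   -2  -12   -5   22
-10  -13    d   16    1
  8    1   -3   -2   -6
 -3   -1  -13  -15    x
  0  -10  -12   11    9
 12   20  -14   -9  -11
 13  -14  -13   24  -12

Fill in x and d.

Rows 1 and 7 both add up to -2, so every row sums to -2.
Row 4: -3 − 1 − 13 − 15 = -32, so the missing entry is -2 − (-32) = 30.
Row 2: -10 − 13 + 16 + 1 = -6, so the missing entry is -2 − (-6) = 4.

x = 30, d = 4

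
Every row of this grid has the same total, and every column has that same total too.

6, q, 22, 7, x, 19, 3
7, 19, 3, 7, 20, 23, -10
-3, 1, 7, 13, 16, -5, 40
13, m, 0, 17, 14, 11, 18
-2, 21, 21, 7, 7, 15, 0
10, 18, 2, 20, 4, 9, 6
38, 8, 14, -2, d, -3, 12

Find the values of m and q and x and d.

Rows 2 and 3 both sum to 69, so that's the common total.
Row 4: 13 + 0 + 17 + 14 + 11 + 18 = 73, so its missing entry is 69 − 73 = -4.
Row 7: 38 + 8 + 14 − 2 − 3 + 12 = 67, so its missing entry is 69 − 67 = 2.
Column 5: 20 + 16 + 14 + 7 + 4 + 2 = 63, so its missing entry is 69 − 63 = 6.
Row 1: 6 + 22 + 7 + 6 + 19 + 3 = 63, so its missing entry is 69 − 63 = 6.

m = -4, q = 6, x = 6, d = 2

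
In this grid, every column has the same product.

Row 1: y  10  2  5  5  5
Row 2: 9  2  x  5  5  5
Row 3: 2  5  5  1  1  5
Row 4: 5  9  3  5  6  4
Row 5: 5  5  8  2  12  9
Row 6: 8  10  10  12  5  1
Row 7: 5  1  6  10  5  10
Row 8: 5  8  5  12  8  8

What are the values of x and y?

Columns 2 and 5 each multiply to 360000, so every column has product 360000.
Column 3: 2×5×3×8×10×6×5 = 72000, so the missing entry is 360000 ÷ 72000 = 5.
Column 1: 9×2×5×5×8×5×5 = 90000, so the missing entry is 360000 ÷ 90000 = 4.

x = 5, y = 4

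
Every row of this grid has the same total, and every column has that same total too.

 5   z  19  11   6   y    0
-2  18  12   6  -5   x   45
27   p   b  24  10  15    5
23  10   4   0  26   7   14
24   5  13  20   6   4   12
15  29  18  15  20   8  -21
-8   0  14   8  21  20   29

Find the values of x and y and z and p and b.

x = 10, y = 20, z = 23, p = -1, b = 4

Rows 4 and 5 both sum to 84, so that's the common total.
Row 2 has -2 + 18 + 12 + 6 − 5 + 45 = 74; the blank must be 84 − 74 = 10.
Column 6 has 10 + 15 + 7 + 4 + 8 + 20 = 64; the blank must be 84 − 64 = 20.
Row 1 has 5 + 19 + 11 + 6 + 20 + 0 = 61; the blank must be 84 − 61 = 23.
Column 2 has 23 + 18 + 10 + 5 + 29 + 0 = 85; the blank must be 84 − 85 = -1.
Row 3 has 27 − 1 + 24 + 10 + 15 + 5 = 80; the blank must be 84 − 80 = 4.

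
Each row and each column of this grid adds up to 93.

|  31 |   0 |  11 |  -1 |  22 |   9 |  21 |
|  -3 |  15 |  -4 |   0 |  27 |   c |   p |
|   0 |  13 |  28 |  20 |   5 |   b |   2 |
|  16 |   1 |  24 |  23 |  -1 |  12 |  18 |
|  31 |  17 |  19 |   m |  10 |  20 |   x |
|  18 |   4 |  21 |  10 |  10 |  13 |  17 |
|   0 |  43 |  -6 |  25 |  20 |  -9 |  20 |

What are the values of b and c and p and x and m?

Column 4: -1 + 0 + 20 + 23 + 10 + 25 = 77, so its missing entry is 93 − 77 = 16.
Row 5: 31 + 17 + 19 + 16 + 10 + 20 = 113, so its missing entry is 93 − 113 = -20.
Column 7: 21 + 2 + 18 − 20 + 17 + 20 = 58, so its missing entry is 93 − 58 = 35.
Row 2: -3 + 15 − 4 + 0 + 27 + 35 = 70, so its missing entry is 93 − 70 = 23.
Row 3: 0 + 13 + 28 + 20 + 5 + 2 = 68, so its missing entry is 93 − 68 = 25.

b = 25, c = 23, p = 35, x = -20, m = 16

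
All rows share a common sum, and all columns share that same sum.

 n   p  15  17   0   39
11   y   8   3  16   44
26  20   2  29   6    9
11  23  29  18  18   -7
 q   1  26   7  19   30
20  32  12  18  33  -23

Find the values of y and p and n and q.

y = 10, p = 6, n = 15, q = 9

Rows 3 and 4 both sum to 92, so that's the common total.
Row 2: 11 + 8 + 3 + 16 + 44 = 82, so its missing entry is 92 − 82 = 10.
Column 2: 10 + 20 + 23 + 1 + 32 = 86, so its missing entry is 92 − 86 = 6.
Row 5: 1 + 26 + 7 + 19 + 30 = 83, so its missing entry is 92 − 83 = 9.
Row 1: 6 + 15 + 17 + 0 + 39 = 77, so its missing entry is 92 − 77 = 15.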